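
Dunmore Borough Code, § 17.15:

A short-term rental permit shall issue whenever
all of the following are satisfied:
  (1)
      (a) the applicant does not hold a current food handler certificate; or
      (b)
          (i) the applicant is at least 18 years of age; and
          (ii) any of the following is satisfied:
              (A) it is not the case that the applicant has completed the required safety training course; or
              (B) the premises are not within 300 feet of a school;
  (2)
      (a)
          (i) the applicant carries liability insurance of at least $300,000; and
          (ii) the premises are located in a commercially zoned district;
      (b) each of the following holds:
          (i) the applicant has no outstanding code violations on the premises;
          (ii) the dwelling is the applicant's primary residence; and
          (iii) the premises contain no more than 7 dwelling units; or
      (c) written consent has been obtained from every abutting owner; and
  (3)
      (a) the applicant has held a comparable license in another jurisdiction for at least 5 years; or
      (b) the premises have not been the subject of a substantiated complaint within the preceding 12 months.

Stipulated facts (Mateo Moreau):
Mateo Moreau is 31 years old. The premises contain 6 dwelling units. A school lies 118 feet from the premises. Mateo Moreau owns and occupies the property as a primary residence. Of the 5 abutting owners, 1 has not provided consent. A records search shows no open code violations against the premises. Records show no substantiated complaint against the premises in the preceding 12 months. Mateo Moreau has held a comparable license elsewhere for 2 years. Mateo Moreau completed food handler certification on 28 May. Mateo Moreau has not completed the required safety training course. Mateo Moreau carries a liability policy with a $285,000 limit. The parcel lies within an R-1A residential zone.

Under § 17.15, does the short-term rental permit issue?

(a) not (food handler cert.) — not met.
(i) age ≥ 18 — holds.
(A) not (safety training) — met.
(B) ≥300 ft from school — fails.
(ii) = T OR F = true.
(b): T AND T → true.
(1): F OR T → true.
(i) insurance ≥ $300,000 — not satisfied.
(ii) commercially zoned — fails.
(a): F AND F → false.
(i) no code violations — satisfied.
(ii) primary residence — met.
(iii) ≤ 7 units — met.
(b) = T AND T AND T = true.
(c) all abutters consent — not met.
(2): F OR T OR F → true.
(a) prior license ≥ 5 yr — fails.
(b) no complaint in 12 mo. — satisfied.
(3) = F OR T = true.
Overall = T AND T AND T = true.

Yes — granted.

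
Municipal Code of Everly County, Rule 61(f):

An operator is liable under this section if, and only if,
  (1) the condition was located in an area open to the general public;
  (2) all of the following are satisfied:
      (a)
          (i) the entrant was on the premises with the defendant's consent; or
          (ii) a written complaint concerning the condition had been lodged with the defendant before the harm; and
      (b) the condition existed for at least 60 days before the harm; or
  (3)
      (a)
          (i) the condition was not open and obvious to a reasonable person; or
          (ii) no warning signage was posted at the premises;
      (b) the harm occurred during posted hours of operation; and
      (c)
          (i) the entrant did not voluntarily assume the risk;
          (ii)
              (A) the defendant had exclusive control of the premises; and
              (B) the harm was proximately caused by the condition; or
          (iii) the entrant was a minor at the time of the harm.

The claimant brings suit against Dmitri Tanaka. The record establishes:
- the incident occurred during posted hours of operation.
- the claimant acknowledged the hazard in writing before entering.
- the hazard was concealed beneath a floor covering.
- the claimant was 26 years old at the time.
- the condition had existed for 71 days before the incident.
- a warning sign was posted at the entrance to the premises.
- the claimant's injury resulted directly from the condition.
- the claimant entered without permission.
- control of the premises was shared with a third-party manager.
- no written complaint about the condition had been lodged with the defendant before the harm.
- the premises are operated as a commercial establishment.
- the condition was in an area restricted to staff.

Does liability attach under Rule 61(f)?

No — not liable.

(1) public area — fails.
(i) consent to enter — not met.
(ii) complaint lodged — fails.
So (a) is not satisfied (F OR F).
(b) condition ≥60 days old — satisfied.
(2) = F AND T = false.
(i) not open/obvious — satisfied.
(ii) no signage posted — fails.
(a): T OR F → true.
(b) during posted hours — satisfied.
(i) no assumed risk — not satisfied.
(A) exclusive control — not satisfied.
(B) proximate cause — holds.
So (ii) is not satisfied (F AND T).
(iii) entrant a minor — not met.
(c) = F OR F OR F = false.
(3): T AND T AND F → false.
Overall: F OR F OR F → false.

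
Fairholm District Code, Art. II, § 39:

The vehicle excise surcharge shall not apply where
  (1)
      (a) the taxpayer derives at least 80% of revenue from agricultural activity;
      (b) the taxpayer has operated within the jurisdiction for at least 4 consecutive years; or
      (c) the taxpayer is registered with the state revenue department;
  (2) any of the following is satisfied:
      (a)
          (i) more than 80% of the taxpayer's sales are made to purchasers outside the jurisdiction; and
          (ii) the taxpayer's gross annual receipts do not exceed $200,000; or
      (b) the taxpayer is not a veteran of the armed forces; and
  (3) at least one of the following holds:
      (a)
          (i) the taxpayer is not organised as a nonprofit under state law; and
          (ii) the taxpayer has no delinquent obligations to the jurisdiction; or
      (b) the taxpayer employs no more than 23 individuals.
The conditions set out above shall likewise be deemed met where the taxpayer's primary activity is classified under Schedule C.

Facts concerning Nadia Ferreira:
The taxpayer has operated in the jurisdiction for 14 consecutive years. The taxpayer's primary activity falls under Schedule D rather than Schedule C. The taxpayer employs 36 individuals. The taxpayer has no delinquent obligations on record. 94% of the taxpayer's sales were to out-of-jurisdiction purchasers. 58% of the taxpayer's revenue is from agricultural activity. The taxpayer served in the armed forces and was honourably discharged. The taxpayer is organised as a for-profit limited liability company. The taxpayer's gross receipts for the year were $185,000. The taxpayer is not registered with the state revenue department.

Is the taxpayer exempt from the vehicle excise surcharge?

(a) ≥80% agricultural — not met.
(b) ≥ 4 yrs in jurisdiction — met.
(c) state-registered — fails.
(1): F OR T OR F → true.
(i) >80% out-of-jur. sales — satisfied.
(ii) receipts ≤ $200,000 — holds.
So (a) is satisfied (T AND T).
(b) not (veteran) — not satisfied.
(2) = T OR F = true.
(i) not (nonprofit) — met.
(ii) no delinquency — satisfied.
So (a) is satisfied (T AND T).
(b) ≤ 23 employees — not satisfied.
So (3) is satisfied (T OR F).
So Overall is satisfied (T AND T AND T).
Exception (Schedule C activity) — not satisfied.
Result: main true OR exception false → true.

Yes — exempt.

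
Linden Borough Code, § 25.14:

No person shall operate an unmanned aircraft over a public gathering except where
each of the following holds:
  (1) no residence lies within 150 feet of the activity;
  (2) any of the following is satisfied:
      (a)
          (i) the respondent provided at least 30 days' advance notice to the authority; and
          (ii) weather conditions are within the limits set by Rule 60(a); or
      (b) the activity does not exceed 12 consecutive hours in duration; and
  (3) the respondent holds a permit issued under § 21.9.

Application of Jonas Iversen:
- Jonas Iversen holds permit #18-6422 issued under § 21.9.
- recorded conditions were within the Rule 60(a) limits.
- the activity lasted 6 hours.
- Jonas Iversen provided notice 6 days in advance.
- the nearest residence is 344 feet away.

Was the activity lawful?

(1) no residence in 150 ft — met.
(i) ≥30 days' notice — fails.
(ii) weather ok — satisfied.
(a) = F AND T = false.
(b) ≤ 12 hrs duration — holds.
So (2) is satisfied (F OR T).
(3) holds permit — holds.
So Overall is satisfied (T AND T AND T).

Yes — lawful.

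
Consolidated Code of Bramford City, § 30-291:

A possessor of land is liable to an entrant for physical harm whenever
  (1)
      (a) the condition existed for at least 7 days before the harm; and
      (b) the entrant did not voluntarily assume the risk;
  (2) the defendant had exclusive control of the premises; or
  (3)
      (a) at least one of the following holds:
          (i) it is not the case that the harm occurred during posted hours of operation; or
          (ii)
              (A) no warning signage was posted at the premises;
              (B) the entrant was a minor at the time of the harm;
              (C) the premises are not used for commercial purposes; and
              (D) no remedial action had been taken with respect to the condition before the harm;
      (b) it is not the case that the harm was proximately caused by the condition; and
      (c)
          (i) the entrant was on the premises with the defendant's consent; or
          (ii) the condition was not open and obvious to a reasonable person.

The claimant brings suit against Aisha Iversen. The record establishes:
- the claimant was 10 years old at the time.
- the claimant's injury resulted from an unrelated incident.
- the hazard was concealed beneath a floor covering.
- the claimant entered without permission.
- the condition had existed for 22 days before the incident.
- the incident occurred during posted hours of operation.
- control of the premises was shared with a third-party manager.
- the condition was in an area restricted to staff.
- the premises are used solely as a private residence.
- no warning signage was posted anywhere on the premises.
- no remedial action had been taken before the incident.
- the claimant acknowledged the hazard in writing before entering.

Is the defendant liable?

Yes — liable.

(a) condition ≥7 days old — holds.
(b) no assumed risk — not met.
(1): T AND F → false.
(2) exclusive control — not satisfied.
(i) not (during posted hours) — not satisfied.
(A) no signage posted — holds.
(B) entrant a minor — satisfied.
(C) not (commercial use) — holds.
(D) no remedial action — holds.
So (ii) is satisfied (T AND T AND T AND T).
(a): F OR T → true.
(b) not (proximate cause) — met.
(i) consent to enter — fails.
(ii) not open/obvious — holds.
(c): F OR T → true.
So (3) is satisfied (T AND T AND T).
Overall: F OR F OR T → true.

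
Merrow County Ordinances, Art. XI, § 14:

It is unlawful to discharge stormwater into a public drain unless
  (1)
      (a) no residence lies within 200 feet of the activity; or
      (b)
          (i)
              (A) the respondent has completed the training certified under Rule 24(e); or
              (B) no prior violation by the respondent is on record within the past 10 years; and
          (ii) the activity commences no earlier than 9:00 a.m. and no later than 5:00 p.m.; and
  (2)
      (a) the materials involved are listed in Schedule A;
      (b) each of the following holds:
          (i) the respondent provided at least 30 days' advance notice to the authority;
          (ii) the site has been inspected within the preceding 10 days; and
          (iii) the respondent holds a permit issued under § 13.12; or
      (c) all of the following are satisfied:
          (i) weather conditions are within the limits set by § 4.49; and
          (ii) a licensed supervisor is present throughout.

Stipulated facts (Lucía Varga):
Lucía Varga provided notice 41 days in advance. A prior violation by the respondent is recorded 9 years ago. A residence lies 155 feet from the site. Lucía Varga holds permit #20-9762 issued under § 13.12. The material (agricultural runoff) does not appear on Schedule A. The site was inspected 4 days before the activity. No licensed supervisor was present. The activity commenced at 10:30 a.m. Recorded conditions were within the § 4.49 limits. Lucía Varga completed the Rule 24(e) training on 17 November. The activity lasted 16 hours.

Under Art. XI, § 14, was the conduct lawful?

Yes — lawful.

(a) no residence in 200 ft — fails.
(A) training certified — satisfied.
(B) no prior violation — not met.
So (i) is satisfied (T OR F).
(ii) start within hours — holds.
(b) = T AND T = true.
(1) = F OR T = true.
(a) Schedule A material — not satisfied.
(i) ≥30 days' notice — holds.
(ii) site inspected — satisfied.
(iii) holds permit — met.
So (b) is satisfied (T AND T AND T).
(i) weather ok — satisfied.
(ii) supervisor present — not satisfied.
So (c) is not satisfied (T AND F).
(2) = F OR T OR F = true.
Overall = T AND T = true.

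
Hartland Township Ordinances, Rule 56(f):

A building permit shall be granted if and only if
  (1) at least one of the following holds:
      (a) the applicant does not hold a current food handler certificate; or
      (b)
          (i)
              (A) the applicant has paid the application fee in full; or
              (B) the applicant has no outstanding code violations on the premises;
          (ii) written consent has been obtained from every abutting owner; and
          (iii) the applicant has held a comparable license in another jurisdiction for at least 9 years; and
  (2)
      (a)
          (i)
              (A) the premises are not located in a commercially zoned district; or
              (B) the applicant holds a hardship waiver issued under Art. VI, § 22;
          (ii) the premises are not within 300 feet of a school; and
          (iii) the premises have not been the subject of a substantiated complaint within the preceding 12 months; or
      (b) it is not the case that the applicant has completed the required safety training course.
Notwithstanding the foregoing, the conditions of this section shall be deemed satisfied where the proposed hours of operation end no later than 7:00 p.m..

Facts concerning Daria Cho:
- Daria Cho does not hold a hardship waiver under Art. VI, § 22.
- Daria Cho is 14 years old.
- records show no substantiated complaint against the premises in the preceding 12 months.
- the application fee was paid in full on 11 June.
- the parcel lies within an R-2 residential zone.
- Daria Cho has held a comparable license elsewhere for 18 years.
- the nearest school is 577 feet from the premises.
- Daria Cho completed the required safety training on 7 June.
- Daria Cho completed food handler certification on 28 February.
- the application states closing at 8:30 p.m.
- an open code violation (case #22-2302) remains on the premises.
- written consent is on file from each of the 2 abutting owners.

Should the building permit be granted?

Yes — granted.

(a) not (food handler cert.) — not satisfied.
(A) fee paid — met.
(B) no code violations — not met.
So (i) is satisfied (T OR F).
(ii) all abutters consent — holds.
(iii) prior license ≥ 9 yr — holds.
(b) = T AND T AND T = true.
So (1) is satisfied (F OR T).
(A) not (commercially zoned) — met.
(B) hardship waiver — not met.
(i): T OR F → true.
(ii) ≥300 ft from school — met.
(iii) no complaint in 12 mo. — met.
(a): T AND T AND T → true.
(b) not (safety training) — not satisfied.
(2) = T OR F = true.
Overall = T AND T = true.
Exception (closes by 7 p.m.) — not satisfied.
Result: main true OR exception false → true.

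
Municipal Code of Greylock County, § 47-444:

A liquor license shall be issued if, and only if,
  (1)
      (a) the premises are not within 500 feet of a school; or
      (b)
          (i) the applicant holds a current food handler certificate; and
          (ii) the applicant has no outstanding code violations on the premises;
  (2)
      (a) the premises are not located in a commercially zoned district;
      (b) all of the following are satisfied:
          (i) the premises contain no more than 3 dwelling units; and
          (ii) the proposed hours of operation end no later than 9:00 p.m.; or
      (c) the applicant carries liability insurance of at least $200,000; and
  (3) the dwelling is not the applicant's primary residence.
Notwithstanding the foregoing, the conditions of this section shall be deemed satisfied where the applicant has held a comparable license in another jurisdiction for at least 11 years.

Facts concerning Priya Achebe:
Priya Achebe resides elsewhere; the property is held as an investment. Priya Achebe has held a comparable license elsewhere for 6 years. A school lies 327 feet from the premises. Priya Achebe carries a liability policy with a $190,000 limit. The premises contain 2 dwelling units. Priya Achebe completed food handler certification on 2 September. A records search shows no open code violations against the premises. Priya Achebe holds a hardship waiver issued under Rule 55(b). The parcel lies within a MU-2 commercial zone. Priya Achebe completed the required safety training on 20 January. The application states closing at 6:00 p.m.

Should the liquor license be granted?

Yes — granted.

(a) ≥500 ft from school — not met.
(i) food handler cert. — met.
(ii) no code violations — met.
(b): T AND T → true.
So (1) is satisfied (F OR T).
(a) not (commercially zoned) — fails.
(i) ≤ 3 units — holds.
(ii) closes by 9 p.m. — met.
So (b) is satisfied (T AND T).
(c) insurance ≥ $200,000 — not satisfied.
(2) = F OR T OR F = true.
(3) not (primary residence) — met.
So Overall is satisfied (T AND T AND T).
Exception (prior license ≥ 11 yr) — not satisfied.
Result: main true OR exception false → true.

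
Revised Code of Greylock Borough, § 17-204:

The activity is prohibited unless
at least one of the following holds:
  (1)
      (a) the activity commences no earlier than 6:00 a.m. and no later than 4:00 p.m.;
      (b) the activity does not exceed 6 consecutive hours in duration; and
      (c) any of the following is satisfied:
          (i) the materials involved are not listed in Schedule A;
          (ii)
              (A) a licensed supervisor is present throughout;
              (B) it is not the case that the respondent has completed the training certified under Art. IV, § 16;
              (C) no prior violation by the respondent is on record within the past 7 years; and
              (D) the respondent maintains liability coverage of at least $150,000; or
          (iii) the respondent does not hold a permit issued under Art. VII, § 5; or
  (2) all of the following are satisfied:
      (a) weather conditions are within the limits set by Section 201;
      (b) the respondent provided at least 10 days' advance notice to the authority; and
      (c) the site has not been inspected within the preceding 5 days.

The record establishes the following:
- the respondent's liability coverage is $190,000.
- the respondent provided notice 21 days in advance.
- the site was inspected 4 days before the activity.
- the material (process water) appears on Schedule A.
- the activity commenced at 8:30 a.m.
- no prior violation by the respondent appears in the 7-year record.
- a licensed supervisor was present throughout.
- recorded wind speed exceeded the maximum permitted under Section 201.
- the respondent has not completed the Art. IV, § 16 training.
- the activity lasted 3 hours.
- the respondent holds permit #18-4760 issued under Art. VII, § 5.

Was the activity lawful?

Yes — lawful.

(a) start within hours — met.
(b) ≤ 6 hrs duration — satisfied.
(i) not (Schedule A material) — not satisfied.
(A) supervisor present — satisfied.
(B) not (training certified) — holds.
(C) no prior violation — met.
(D) coverage ≥ $150,000 — holds.
(ii): T AND T AND T AND T → true.
(iii) not (holds permit) — not satisfied.
(c) = F OR T OR F = true.
(1): T AND T AND T → true.
(a) weather ok — fails.
(b) ≥10 days' notice — met.
(c) not (site inspected) — not met.
(2) = F AND T AND F = false.
So Overall is satisfied (T OR F).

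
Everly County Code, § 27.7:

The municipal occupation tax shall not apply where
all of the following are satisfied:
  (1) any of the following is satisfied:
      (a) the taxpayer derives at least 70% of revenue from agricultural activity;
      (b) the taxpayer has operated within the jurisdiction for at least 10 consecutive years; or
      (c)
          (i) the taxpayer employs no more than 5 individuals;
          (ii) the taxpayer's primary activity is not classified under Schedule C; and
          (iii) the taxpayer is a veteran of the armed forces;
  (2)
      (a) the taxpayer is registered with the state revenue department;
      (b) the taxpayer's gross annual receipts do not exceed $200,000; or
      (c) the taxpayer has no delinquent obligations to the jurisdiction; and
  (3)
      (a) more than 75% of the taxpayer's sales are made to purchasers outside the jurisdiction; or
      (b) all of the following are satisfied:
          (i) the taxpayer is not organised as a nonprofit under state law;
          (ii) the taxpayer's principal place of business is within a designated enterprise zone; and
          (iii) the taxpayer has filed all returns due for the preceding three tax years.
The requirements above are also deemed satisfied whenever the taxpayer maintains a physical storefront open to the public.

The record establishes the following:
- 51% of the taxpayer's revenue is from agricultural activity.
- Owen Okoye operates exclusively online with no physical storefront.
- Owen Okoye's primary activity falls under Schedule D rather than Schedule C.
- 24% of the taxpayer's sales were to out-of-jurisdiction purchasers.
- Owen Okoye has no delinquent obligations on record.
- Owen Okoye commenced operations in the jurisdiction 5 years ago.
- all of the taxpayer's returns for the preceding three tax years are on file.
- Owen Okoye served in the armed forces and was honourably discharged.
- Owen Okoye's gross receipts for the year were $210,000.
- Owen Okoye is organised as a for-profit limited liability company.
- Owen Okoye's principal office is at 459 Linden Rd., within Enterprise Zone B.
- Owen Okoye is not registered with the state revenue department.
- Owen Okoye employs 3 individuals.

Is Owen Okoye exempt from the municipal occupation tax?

Yes — exempt.

(a) ≥70% agricultural — fails.
(b) ≥ 10 yrs in jurisdiction — not met.
(i) ≤ 5 employees — satisfied.
(ii) not (Schedule C activity) — holds.
(iii) veteran — holds.
(c): T AND T AND T → true.
(1) = F OR F OR T = true.
(a) state-registered — not satisfied.
(b) receipts ≤ $200,000 — fails.
(c) no delinquency — satisfied.
(2): F OR F OR T → true.
(a) >75% out-of-jur. sales — not met.
(i) not (nonprofit) — satisfied.
(ii) in enterprise zone — holds.
(iii) returns current — met.
(b) = T AND T AND T = true.
(3) = F OR T = true.
So Overall is satisfied (T AND T AND T).
Exception (has storefront) — not satisfied.
Result: main true OR exception false → true.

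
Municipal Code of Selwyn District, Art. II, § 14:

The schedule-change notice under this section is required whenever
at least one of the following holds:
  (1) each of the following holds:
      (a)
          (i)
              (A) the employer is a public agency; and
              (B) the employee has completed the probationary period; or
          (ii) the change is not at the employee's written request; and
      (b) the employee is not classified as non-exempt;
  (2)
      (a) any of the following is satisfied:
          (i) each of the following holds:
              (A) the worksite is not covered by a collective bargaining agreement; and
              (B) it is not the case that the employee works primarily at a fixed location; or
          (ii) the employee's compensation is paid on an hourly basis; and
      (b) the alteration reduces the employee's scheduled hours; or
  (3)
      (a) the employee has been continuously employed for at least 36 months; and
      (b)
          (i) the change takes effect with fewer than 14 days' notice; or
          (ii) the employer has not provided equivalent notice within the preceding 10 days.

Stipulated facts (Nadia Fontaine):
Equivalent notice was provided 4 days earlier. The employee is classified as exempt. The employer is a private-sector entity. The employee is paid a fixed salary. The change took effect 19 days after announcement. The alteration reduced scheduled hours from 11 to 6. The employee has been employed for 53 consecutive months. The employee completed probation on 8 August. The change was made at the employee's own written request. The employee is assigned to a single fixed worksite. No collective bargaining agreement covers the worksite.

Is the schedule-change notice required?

No — not required.

(A) public agency — not satisfied.
(B) past probation — met.
(i) = F AND T = false.
(ii) not employee-requested — not met.
(a): F OR F → false.
(b) not (non-exempt) — holds.
(1): F AND T → false.
(A) no CBA — holds.
(B) not (fixed location) — not satisfied.
(i) = T AND F = false.
(ii) hourly-paid — not met.
(a) = F OR F = false.
(b) hours reduced — holds.
So (2) is not satisfied (F AND T).
(a) tenure ≥ 36 mo. — satisfied.
(i) < 14 days' notice — not met.
(ii) no recent notice — not satisfied.
(b) = F OR F = false.
(3): T AND F → false.
Overall = F OR F OR F = false.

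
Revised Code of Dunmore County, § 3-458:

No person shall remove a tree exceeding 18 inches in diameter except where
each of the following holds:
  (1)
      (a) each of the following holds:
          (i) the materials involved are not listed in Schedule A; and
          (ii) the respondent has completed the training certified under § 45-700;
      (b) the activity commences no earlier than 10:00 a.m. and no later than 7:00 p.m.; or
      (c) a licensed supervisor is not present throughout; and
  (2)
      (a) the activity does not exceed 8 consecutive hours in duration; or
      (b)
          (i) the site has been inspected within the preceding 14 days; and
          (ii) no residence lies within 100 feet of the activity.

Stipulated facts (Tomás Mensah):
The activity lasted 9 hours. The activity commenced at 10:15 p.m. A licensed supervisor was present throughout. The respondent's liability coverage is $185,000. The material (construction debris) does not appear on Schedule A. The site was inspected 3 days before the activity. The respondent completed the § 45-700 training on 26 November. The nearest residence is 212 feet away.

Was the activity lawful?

Yes — lawful.

(i) not (Schedule A material) — satisfied.
(ii) training certified — met.
(a) = T AND T = true.
(b) start within hours — not met.
(c) not (supervisor present) — fails.
(1) = T OR F OR F = true.
(a) ≤ 8 hrs duration — not satisfied.
(i) site inspected — satisfied.
(ii) no residence in 100 ft — holds.
(b) = T AND T = true.
(2): F OR T → true.
So Overall is satisfied (T AND T).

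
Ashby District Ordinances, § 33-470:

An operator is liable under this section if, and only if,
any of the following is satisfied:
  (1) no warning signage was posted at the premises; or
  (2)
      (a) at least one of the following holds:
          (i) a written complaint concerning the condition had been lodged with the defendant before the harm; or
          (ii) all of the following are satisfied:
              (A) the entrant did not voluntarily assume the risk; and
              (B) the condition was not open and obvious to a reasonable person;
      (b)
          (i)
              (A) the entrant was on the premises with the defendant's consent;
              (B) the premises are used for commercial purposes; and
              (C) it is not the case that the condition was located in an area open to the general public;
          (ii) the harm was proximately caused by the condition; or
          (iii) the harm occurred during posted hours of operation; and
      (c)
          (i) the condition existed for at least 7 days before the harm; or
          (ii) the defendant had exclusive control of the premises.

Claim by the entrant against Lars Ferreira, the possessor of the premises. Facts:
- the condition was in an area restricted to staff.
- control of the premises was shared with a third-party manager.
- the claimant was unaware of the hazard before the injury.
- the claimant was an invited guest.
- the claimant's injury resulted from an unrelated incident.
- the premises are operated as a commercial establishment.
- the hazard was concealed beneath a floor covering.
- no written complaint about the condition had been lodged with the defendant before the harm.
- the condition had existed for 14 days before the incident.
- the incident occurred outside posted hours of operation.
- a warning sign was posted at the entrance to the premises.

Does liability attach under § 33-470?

(1) no signage posted — not satisfied.
(i) complaint lodged — fails.
(A) no assumed risk — met.
(B) not open/obvious — holds.
(ii): T AND T → true.
(a) = F OR T = true.
(A) consent to enter — holds.
(B) commercial use — satisfied.
(C) not (public area) — holds.
So (i) is satisfied (T AND T AND T).
(ii) proximate cause — not satisfied.
(iii) during posted hours — not met.
(b): T OR F OR F → true.
(i) condition ≥7 days old — satisfied.
(ii) exclusive control — not satisfied.
(c): T OR F → true.
So (2) is satisfied (T AND T AND T).
Overall: F OR T → true.

Yes — liable.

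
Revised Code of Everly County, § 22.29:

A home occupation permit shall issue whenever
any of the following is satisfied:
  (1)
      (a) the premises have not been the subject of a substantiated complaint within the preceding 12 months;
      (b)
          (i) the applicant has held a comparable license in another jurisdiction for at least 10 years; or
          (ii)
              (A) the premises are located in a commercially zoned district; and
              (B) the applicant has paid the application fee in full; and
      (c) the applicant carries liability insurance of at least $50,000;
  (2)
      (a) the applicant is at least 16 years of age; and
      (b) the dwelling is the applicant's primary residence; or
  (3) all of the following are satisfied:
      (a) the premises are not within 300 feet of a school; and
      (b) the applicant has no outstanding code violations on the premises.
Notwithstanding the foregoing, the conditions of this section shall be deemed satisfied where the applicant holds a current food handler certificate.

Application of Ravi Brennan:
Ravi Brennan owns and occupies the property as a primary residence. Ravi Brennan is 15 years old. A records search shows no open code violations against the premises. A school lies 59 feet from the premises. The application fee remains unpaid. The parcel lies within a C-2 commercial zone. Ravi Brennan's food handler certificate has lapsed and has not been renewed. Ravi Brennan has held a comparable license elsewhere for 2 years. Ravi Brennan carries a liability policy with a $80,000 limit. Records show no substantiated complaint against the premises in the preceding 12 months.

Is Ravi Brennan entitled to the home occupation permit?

(a) no complaint in 12 mo. — holds.
(i) prior license ≥ 10 yr — fails.
(A) commercially zoned — holds.
(B) fee paid — not met.
(ii): T AND F → false.
So (b) is not satisfied (F OR F).
(c) insurance ≥ $50,000 — holds.
So (1) is not satisfied (T AND F AND T).
(a) age ≥ 16 — not met.
(b) primary residence — met.
(2) = F AND T = false.
(a) ≥300 ft from school — not met.
(b) no code violations — holds.
(3): F AND T → false.
Overall = F OR F OR F = false.
Exception (food handler cert.) — not satisfied.
Result: main false OR exception false → false.

No — denied.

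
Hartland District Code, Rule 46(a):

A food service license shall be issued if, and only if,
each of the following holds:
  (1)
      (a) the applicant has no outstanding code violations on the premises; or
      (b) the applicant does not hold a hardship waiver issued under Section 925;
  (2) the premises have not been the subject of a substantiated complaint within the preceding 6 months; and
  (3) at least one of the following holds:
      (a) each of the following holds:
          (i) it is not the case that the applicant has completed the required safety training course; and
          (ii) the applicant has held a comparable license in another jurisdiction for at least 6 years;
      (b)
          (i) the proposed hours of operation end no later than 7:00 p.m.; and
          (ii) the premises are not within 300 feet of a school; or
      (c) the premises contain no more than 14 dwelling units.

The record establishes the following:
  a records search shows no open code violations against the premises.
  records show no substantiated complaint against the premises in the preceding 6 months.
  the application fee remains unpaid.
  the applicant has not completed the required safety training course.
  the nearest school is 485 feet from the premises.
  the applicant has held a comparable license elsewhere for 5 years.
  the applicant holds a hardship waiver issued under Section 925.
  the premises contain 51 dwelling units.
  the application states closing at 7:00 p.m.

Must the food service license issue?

(a) no code violations — satisfied.
(b) not (hardship waiver) — not satisfied.
So (1) is satisfied (T OR F).
(2) no complaint in 6 mo. — holds.
(i) not (safety training) — holds.
(ii) prior license ≥ 6 yr — not satisfied.
(a) = T AND F = false.
(i) closes by 7 p.m. — holds.
(ii) ≥300 ft from school — holds.
(b): T AND T → true.
(c) ≤ 14 units — fails.
(3) = F OR T OR F = true.
So Overall is satisfied (T AND T AND T).

Yes — granted.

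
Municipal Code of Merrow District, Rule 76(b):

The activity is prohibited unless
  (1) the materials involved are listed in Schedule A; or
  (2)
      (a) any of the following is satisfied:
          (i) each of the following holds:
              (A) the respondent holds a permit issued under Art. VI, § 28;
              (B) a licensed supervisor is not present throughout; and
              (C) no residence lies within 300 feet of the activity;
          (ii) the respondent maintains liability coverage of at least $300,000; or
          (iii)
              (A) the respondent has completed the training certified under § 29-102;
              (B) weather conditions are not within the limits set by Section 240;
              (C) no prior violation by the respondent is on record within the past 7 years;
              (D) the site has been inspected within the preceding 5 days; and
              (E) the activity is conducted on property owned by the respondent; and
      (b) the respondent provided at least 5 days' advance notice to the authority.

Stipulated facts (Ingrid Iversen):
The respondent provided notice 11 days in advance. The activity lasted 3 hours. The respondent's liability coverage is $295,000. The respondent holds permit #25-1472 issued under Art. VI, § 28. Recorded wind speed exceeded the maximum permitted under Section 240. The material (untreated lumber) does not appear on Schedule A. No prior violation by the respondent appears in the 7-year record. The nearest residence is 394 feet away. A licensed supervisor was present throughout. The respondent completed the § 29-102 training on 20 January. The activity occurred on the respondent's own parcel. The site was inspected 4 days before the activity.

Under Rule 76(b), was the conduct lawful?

(1) Schedule A material — fails.
(A) holds permit — met.
(B) not (supervisor present) — not satisfied.
(C) no residence in 300 ft — met.
(i) = T AND F AND T = false.
(ii) coverage ≥ $300,000 — not satisfied.
(A) training certified — met.
(B) not (weather ok) — met.
(C) no prior violation — holds.
(D) site inspected — satisfied.
(E) own property — met.
(iii): T AND T AND T AND T AND T → true.
(a) = F OR F OR T = true.
(b) ≥5 days' notice — satisfied.
(2) = T AND T = true.
Overall: F OR T → true.

Yes — lawful.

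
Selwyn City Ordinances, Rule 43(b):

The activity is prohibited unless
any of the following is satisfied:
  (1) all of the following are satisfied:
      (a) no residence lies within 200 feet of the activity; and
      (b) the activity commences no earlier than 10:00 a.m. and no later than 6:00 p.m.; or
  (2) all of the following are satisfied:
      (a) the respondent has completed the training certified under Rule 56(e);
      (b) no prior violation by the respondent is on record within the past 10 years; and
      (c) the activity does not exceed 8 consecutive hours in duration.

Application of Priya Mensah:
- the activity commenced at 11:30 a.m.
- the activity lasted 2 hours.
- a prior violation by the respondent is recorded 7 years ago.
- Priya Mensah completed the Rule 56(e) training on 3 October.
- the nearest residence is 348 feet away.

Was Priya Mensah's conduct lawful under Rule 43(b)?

(a) no residence in 200 ft — met.
(b) start within hours — met.
(1) = T AND T = true.
(a) training certified — holds.
(b) no prior violation — fails.
(c) ≤ 8 hrs duration — met.
(2): T AND F AND T → false.
Overall: T OR F → true.

Yes — lawful.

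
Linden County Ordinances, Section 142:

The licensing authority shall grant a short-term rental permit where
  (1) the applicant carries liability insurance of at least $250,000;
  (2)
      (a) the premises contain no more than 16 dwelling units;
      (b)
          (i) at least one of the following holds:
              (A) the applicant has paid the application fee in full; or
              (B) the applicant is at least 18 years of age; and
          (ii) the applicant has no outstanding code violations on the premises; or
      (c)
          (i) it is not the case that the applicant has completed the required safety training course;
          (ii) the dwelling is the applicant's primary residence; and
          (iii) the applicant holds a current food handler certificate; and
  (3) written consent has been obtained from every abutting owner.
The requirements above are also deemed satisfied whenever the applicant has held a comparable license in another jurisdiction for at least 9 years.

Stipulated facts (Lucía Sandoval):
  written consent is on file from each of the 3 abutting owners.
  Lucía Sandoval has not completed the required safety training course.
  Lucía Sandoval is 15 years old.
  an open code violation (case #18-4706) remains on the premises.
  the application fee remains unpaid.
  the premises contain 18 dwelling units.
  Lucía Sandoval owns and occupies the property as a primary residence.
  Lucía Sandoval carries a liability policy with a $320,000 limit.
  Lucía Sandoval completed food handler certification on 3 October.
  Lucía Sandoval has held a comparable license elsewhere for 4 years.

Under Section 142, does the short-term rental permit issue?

Yes — granted.

(1) insurance ≥ $250,000 — satisfied.
(a) ≤ 16 units — not met.
(A) fee paid — fails.
(B) age ≥ 18 — fails.
(i): F OR F → false.
(ii) no code violations — fails.
(b): F AND F → false.
(i) not (safety training) — met.
(ii) primary residence — holds.
(iii) food handler cert. — satisfied.
So (c) is satisfied (T AND T AND T).
So (2) is satisfied (F OR F OR T).
(3) all abutters consent — holds.
Overall: T AND T AND T → true.
Exception (prior license ≥ 9 yr) — not satisfied.
Result: main true OR exception false → true.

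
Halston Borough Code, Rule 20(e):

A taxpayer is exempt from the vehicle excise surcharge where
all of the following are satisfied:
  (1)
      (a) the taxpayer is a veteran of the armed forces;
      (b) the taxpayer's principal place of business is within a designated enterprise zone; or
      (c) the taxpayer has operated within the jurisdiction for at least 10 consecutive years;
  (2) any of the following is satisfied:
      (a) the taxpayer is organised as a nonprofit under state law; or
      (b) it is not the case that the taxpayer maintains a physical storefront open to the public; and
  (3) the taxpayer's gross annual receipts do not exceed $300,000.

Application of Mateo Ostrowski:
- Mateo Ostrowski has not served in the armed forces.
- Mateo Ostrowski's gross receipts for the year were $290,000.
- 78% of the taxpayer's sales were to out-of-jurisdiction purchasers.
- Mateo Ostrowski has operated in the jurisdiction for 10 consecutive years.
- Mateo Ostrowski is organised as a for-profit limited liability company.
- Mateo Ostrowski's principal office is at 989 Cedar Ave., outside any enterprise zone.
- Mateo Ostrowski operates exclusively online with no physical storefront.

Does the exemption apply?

(a) veteran — fails.
(b) in enterprise zone — fails.
(c) ≥ 10 yrs in jurisdiction — met.
So (1) is satisfied (F OR F OR T).
(a) nonprofit — not satisfied.
(b) not (has storefront) — satisfied.
(2): F OR T → true.
(3) receipts ≤ $300,000 — satisfied.
Overall = T AND T AND T = true.

Yes — exempt.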